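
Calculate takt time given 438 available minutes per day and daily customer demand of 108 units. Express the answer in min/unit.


Formula: Takt Time = Available Production Time / Customer Demand
Takt = 438 min/day / 108 units/day
Takt = 4.06 min/unit

4.06 min/unit


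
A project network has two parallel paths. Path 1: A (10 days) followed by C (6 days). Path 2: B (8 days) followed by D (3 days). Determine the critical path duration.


Path 1 = 10 + 6 = 16 days
Path 2 = 8 + 3 = 11 days
Duration = max(16, 11) = 16 days

16 days


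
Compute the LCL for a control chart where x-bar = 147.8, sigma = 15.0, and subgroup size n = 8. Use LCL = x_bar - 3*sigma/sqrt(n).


LCL = 147.8 - 3 * 15.0 / sqrt(8)

131.89


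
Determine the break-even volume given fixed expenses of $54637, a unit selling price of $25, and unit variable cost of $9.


Formula: BEQ = Fixed Costs / (Price - Variable Cost)
Contribution margin = $25 - $9 = $16/unit
BEQ = ceil($54637 / $16/unit) = ceil(3414.81) = 3415 units

3415 units


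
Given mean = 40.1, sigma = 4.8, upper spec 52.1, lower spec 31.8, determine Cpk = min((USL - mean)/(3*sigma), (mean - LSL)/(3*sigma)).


Cpu = (52.1 - 40.1) / (3 * 4.8) = 0.83
Cpl = (40.1 - 31.8) / (3 * 4.8) = 0.58
Cpk = min(0.83, 0.58) = 0.58

0.58


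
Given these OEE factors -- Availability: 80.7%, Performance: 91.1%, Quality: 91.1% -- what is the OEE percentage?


Formula: OEE = Availability * Performance * Quality / 10000
A * P = 80.7% * 91.1% / 100 = 73.52%
OEE = 73.52% * 91.1% / 100 = 67.0%

67.0%


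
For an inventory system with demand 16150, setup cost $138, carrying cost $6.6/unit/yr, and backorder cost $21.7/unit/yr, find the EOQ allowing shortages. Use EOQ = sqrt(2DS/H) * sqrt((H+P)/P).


Formula: EOQ* = sqrt(2DS/H) * sqrt((H+P)/P)
Base EOQ = sqrt(2*16150*138/6.6) = 821.81 units
Correction = sqrt((6.6+21.7)/21.7) = 1.14199
EOQ* = 821.81 * 1.14199 = 938.5 units

938.5 units


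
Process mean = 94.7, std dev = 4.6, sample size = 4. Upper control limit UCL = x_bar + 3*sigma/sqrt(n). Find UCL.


UCL = 94.7 + 3 * 4.6 / sqrt(4)

101.6


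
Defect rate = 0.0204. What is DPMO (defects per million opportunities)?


DPMO = defect_rate * 1000000 = 0.0204 * 1000000

20400


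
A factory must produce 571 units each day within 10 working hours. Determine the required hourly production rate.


Formula: Production Rate = Daily Demand / Available Hours
Rate = 571 units/day / 10 hours/day
Rate = 57.1 units/hour

57.1 units/hour


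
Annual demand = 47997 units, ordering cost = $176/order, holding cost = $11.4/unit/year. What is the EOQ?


Formula: EOQ = sqrt(2 * D * S / H)
Numerator: 2 * 47997 * 176 = 16894944
2DS/H = 16894944 / 11.4 = 1482012.6
EOQ = sqrt(1482012.6) = 1217.4 units

1217.4 units


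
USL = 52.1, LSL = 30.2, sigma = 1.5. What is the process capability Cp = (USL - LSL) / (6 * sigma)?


Cp = (52.1 - 30.2) / (6 * 1.5)

2.43


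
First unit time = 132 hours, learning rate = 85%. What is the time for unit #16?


Formula: T_n = T_1 * (learning_rate)^(log2(n)) where learning_rate = rate/100
Doublings = log2(16) = 4
T_n = 132 * 0.85^4
T_n = 132 * 0.522 = 68.9 hours

68.9 hours


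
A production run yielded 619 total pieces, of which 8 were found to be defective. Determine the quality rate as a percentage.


Formula: Quality Rate = Good Pieces / Total Pieces * 100
Good pieces = 619 - 8 = 611
QR = 611 / 619 * 100 = 98.7%

98.7%


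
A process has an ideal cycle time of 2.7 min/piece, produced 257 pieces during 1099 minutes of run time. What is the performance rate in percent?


Formula: Performance = (Ideal CT * Total Count) / Run Time * 100
Ideal output time = 2.7 * 257 = 693.9 min
Performance = 693.9 / 1099 * 100 = 63.1%

63.1%


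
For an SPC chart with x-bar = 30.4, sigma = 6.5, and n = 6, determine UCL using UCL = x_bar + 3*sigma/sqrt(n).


UCL = 30.4 + 3 * 6.5 / sqrt(6)

38.36


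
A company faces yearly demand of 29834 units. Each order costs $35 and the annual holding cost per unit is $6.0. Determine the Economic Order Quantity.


Formula: EOQ = sqrt(2 * D * S / H)
Numerator: 2 * 29834 * 35 = 2088380
2DS/H = 2088380 / 6.0 = 348063.3
EOQ = sqrt(348063.3) = 590.0 units

590.0 units


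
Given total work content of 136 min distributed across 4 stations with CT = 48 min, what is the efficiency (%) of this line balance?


Formula: Efficiency = Sum of Task Times / (N_stations * CT) * 100
Total station capacity = 4 stations * 48 min = 192 min
Efficiency = 136 / 192 * 100 = 70.8%

70.8%


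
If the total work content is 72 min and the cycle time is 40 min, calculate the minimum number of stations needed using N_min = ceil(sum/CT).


Formula: N_min = ceil(Sum of Task Times / Cycle Time)
N_min = ceil(72 min / 40 min) = ceil(1.8)
N_min = 2 stations

2


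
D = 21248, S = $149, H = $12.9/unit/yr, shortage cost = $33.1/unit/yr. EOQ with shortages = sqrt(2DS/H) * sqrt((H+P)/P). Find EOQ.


Formula: EOQ* = sqrt(2DS/H) * sqrt((H+P)/P)
Base EOQ = sqrt(2*21248*149/12.9) = 700.6 units
Correction = sqrt((12.9+33.1)/33.1) = 1.17887
EOQ* = 700.6 * 1.17887 = 825.9 units

825.9 units


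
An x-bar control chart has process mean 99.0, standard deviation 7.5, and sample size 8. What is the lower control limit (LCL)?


LCL = 99.0 - 3 * 7.5 / sqrt(8)

91.05


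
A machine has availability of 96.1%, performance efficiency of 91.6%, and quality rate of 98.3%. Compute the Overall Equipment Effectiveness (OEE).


Formula: OEE = Availability * Performance * Quality / 10000
A * P = 96.1% * 91.6% / 100 = 88.03%
OEE = 88.03% * 98.3% / 100 = 86.5%

86.5%


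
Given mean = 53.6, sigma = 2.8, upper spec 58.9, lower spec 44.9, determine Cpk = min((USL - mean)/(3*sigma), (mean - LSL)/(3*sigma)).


Cpu = (58.9 - 53.6) / (3 * 2.8) = 0.63
Cpl = (53.6 - 44.9) / (3 * 2.8) = 1.04
Cpk = min(0.63, 1.04) = 0.63

0.63


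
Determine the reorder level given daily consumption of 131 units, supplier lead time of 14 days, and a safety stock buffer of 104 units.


Formula: ROP = (Daily Demand * Lead Time) + Safety Stock
Demand during lead time = 131 * 14 = 1834 units
ROP = 1834 + 104 = 1938 units

1938 units


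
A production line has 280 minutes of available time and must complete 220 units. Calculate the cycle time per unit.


Formula: CT = Available Time / Number of Units
CT = 280 min / 220 units
CT = 1.27 min/unit

1.27 min/unit


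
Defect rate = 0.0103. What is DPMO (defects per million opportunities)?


DPMO = defect_rate * 1000000 = 0.0103 * 1000000

10300


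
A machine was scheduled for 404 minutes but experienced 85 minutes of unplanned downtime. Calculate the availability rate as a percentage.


Formula: Availability = (Planned Time - Downtime) / Planned Time * 100
Uptime = 404 - 85 = 319 min
Availability = 319 / 404 * 100 = 79.0%

79.0%


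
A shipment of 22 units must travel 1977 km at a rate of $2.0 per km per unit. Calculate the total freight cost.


TC = dist * cost * units = 1977 * 2.0 * 22 = $86988.00

$86988.00


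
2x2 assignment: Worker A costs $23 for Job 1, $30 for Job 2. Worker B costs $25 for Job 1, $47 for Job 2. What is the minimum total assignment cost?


Option 1: A->1 + B->2 = $23 + $47 = $70
Option 2: A->2 + B->1 = $30 + $25 = $55
Min cost = min($70, $55) = $55

$55


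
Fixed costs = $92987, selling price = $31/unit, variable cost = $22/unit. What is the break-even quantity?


Formula: BEQ = Fixed Costs / (Price - Variable Cost)
Contribution margin = $31 - $22 = $9/unit
BEQ = ceil($92987 / $9/unit) = ceil(10331.89) = 10332 units

10332 units


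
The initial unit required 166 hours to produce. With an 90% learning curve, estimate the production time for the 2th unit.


Formula: T_n = T_1 * (learning_rate)^(log2(n)) where learning_rate = rate/100
Doublings = log2(2) = 1
T_n = 166 * 0.9^1
T_n = 166 * 0.9 = 149.4 hours

149.4 hours


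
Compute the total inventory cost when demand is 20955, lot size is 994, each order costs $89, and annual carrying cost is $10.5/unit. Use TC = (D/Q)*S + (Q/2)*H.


TC = 20955/994 * 89 + 994/2 * 10.5

$7094.75


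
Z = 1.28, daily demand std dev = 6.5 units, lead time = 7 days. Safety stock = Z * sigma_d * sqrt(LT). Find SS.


Formula: SS = z * sigma_d * sqrt(LT)
sqrt(LT) = sqrt(7) = 2.6458
SS = 1.28 * 6.5 * 2.6458
SS = 22.0 units

22.0 units


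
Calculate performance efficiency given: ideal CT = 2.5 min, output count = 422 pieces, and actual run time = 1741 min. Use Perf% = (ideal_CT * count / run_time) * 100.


Formula: Performance = (Ideal CT * Total Count) / Run Time * 100
Ideal output time = 2.5 * 422 = 1055.0 min
Performance = 1055.0 / 1741 * 100 = 60.6%

60.6%


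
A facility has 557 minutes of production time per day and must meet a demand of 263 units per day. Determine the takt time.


Formula: Takt Time = Available Production Time / Customer Demand
Takt = 557 min/day / 263 units/day
Takt = 2.12 min/unit

2.12 min/unit


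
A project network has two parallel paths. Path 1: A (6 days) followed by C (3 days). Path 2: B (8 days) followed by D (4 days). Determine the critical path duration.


Path 1 = 6 + 3 = 9 days
Path 2 = 8 + 4 = 12 days
Duration = max(9, 12) = 12 days

12 days


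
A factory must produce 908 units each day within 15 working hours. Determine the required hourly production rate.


Formula: Production Rate = Daily Demand / Available Hours
Rate = 908 units/day / 15 hours/day
Rate = 60.5 units/hour

60.5 units/hour


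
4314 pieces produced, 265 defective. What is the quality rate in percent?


Formula: Quality Rate = Good Pieces / Total Pieces * 100
Good pieces = 4314 - 265 = 4049
QR = 4049 / 4314 * 100 = 93.9%

93.9%


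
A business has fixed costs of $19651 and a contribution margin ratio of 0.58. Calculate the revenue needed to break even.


Formula: BER = Fixed Costs / Contribution Margin Ratio
BER = $19651 / 0.58
BER = $33881.03 (to the nearest cent)

$33881.03


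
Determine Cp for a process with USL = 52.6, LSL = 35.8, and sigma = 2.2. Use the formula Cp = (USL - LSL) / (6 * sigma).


Cp = (52.6 - 35.8) / (6 * 2.2)

1.27


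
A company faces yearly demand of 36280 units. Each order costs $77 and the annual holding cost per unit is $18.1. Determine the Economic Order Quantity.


Formula: EOQ = sqrt(2 * D * S / H)
Numerator: 2 * 36280 * 77 = 5587120
2DS/H = 5587120 / 18.1 = 308680.7
EOQ = sqrt(308680.7) = 555.6 units

555.6 units


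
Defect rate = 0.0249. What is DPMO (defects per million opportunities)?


DPMO = defect_rate * 1000000 = 0.0249 * 1000000

24900


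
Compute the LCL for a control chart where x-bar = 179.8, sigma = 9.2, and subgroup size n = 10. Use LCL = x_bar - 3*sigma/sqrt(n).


LCL = 179.8 - 3 * 9.2 / sqrt(10)

171.07


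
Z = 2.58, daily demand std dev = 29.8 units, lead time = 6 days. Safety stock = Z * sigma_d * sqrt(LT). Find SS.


Formula: SS = z * sigma_d * sqrt(LT)
sqrt(LT) = sqrt(6) = 2.4495
SS = 2.58 * 29.8 * 2.4495
SS = 188.3 units

188.3 units


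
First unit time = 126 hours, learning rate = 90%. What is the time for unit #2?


Formula: T_n = T_1 * (learning_rate)^(log2(n)) where learning_rate = rate/100
Doublings = log2(2) = 1
T_n = 126 * 0.9^1
T_n = 126 * 0.9 = 113.4 hours

113.4 hours


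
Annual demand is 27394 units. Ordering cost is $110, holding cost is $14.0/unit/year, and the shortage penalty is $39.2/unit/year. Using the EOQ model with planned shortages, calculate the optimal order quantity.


Formula: EOQ* = sqrt(2DS/H) * sqrt((H+P)/P)
Base EOQ = sqrt(2*27394*110/14.0) = 656.11 units
Correction = sqrt((14.0+39.2)/39.2) = 1.16496
EOQ* = 656.11 * 1.16496 = 764.3 units

764.3 units


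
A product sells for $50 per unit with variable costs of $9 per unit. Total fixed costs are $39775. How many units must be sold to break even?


Formula: BEQ = Fixed Costs / (Price - Variable Cost)
Contribution margin = $50 - $9 = $41/unit
BEQ = ceil($39775 / $41/unit) = ceil(970.12) = 971 units

971 units


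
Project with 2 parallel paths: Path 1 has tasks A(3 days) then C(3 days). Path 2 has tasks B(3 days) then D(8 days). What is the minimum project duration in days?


Path 1 = 3 + 3 = 6 days
Path 2 = 3 + 8 = 11 days
Duration = max(6, 11) = 11 days

11 days


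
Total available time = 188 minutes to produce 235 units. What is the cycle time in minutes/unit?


Formula: CT = Available Time / Number of Units
CT = 188 min / 235 units
CT = 0.8 min/unit

0.8 min/unit


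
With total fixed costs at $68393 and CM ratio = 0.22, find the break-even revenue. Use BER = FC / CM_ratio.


Formula: BER = Fixed Costs / Contribution Margin Ratio
BER = $68393 / 0.22
BER = $310877.27 (to the nearest cent)

$310877.27


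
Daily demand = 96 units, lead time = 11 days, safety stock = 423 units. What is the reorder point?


Formula: ROP = (Daily Demand * Lead Time) + Safety Stock
Demand during lead time = 96 * 11 = 1056 units
ROP = 1056 + 423 = 1479 units

1479 units


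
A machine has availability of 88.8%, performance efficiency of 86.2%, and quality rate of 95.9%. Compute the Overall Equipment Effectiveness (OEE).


Formula: OEE = Availability * Performance * Quality / 10000
A * P = 88.8% * 86.2% / 100 = 76.55%
OEE = 76.55% * 95.9% / 100 = 73.4%

73.4%


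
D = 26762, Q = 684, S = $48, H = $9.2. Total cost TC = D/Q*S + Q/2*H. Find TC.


TC = 26762/684 * 48 + 684/2 * 9.2

$5024.44


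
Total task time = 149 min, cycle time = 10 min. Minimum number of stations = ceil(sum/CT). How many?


Formula: N_min = ceil(Sum of Task Times / Cycle Time)
N_min = ceil(149 min / 10 min) = ceil(14.9)
N_min = 15 stations

15


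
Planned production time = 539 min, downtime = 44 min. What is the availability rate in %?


Formula: Availability = (Planned Time - Downtime) / Planned Time * 100
Uptime = 539 - 44 = 495 min
Availability = 495 / 539 * 100 = 91.8%

91.8%


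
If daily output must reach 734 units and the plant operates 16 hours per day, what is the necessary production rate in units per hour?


Formula: Production Rate = Daily Demand / Available Hours
Rate = 734 units/day / 16 hours/day
Rate = 45.9 units/hour

45.9 units/hour


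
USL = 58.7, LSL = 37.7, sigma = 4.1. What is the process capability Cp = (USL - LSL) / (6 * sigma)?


Cp = (58.7 - 37.7) / (6 * 4.1)

0.85


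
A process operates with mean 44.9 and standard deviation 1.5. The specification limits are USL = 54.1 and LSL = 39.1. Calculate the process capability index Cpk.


Cpu = (54.1 - 44.9) / (3 * 1.5) = 2.04
Cpl = (44.9 - 39.1) / (3 * 1.5) = 1.29
Cpk = min(2.04, 1.29) = 1.29

1.29


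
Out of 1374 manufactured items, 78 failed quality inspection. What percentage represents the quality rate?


Formula: Quality Rate = Good Pieces / Total Pieces * 100
Good pieces = 1374 - 78 = 1296
QR = 1296 / 1374 * 100 = 94.3%

94.3%


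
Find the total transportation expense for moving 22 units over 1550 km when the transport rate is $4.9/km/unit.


TC = dist * cost * units = 1550 * 4.9 * 22 = $167090.00

$167090.00


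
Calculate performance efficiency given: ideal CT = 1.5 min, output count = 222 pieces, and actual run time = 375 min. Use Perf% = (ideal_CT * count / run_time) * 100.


Formula: Performance = (Ideal CT * Total Count) / Run Time * 100
Ideal output time = 1.5 * 222 = 333.0 min
Performance = 333.0 / 375 * 100 = 88.8%

88.8%


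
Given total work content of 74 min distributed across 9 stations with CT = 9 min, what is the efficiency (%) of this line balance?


Formula: Efficiency = Sum of Task Times / (N_stations * CT) * 100
Total station capacity = 9 stations * 9 min = 81 min
Efficiency = 74 / 81 * 100 = 91.4%

91.4%


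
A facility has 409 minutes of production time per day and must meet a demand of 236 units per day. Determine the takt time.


Formula: Takt Time = Available Production Time / Customer Demand
Takt = 409 min/day / 236 units/day
Takt = 1.73 min/unit

1.73 min/unit


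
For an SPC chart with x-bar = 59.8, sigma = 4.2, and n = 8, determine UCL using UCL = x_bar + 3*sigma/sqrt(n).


UCL = 59.8 + 3 * 4.2 / sqrt(8)

64.25


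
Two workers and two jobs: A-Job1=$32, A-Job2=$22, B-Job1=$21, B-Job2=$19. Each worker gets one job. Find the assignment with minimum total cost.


Option 1: A->1 + B->2 = $32 + $19 = $51
Option 2: A->2 + B->1 = $22 + $21 = $43
Min cost = min($51, $43) = $43

$43


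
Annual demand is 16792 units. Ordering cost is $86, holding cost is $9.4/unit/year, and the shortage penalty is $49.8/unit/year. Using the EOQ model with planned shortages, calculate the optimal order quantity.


Formula: EOQ* = sqrt(2DS/H) * sqrt((H+P)/P)
Base EOQ = sqrt(2*16792*86/9.4) = 554.31 units
Correction = sqrt((9.4+49.8)/49.8) = 1.0903
EOQ* = 554.31 * 1.0903 = 604.4 units

604.4 units


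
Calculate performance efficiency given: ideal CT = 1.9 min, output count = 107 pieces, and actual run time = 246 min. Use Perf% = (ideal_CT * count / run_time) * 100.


Formula: Performance = (Ideal CT * Total Count) / Run Time * 100
Ideal output time = 1.9 * 107 = 203.3 min
Performance = 203.3 / 246 * 100 = 82.6%

82.6%


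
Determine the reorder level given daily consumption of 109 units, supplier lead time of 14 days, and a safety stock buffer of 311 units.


Formula: ROP = (Daily Demand * Lead Time) + Safety Stock
Demand during lead time = 109 * 14 = 1526 units
ROP = 1526 + 311 = 1837 units

1837 units


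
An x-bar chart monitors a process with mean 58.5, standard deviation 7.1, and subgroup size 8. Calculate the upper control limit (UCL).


UCL = 58.5 + 3 * 7.1 / sqrt(8)

66.03


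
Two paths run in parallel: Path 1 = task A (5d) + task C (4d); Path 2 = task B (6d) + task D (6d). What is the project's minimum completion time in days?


Path 1 = 5 + 4 = 9 days
Path 2 = 6 + 6 = 12 days
Duration = max(9, 12) = 12 days

12 days


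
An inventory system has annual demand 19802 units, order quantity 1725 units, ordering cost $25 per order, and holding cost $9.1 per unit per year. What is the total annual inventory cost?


TC = 19802/1725 * 25 + 1725/2 * 9.1

$8135.74


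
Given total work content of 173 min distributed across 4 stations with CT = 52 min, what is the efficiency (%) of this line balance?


Formula: Efficiency = Sum of Task Times / (N_stations * CT) * 100
Total station capacity = 4 stations * 52 min = 208 min
Efficiency = 173 / 208 * 100 = 83.2%

83.2%


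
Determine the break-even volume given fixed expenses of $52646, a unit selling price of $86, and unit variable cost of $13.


Formula: BEQ = Fixed Costs / (Price - Variable Cost)
Contribution margin = $86 - $13 = $73/unit
BEQ = ceil($52646 / $73/unit) = ceil(721.18) = 722 units

722 units


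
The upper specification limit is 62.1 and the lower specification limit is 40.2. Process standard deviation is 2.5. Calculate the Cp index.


Cp = (62.1 - 40.2) / (6 * 2.5)

1.46


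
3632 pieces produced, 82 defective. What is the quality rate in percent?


Formula: Quality Rate = Good Pieces / Total Pieces * 100
Good pieces = 3632 - 82 = 3550
QR = 3550 / 3632 * 100 = 97.7%

97.7%


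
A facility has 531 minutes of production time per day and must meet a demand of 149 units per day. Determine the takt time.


Formula: Takt Time = Available Production Time / Customer Demand
Takt = 531 min/day / 149 units/day
Takt = 3.56 min/unit

3.56 min/unit


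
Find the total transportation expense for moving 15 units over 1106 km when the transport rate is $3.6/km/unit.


TC = dist * cost * units = 1106 * 3.6 * 15 = $59724.00

$59724.00


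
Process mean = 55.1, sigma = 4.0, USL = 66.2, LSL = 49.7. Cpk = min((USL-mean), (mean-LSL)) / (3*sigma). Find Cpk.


Cpu = (66.2 - 55.1) / (3 * 4.0) = 0.93
Cpl = (55.1 - 49.7) / (3 * 4.0) = 0.45
Cpk = min(0.93, 0.45) = 0.45

0.45


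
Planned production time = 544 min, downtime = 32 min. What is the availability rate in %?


Formula: Availability = (Planned Time - Downtime) / Planned Time * 100
Uptime = 544 - 32 = 512 min
Availability = 512 / 544 * 100 = 94.1%

94.1%


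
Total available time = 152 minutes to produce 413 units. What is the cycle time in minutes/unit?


Formula: CT = Available Time / Number of Units
CT = 152 min / 413 units
CT = 0.37 min/unit

0.37 min/unit


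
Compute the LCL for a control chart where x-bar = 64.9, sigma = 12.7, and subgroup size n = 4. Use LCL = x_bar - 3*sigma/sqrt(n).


LCL = 64.9 - 3 * 12.7 / sqrt(4)

45.85


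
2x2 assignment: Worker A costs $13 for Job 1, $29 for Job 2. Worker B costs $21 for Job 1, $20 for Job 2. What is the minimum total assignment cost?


Option 1: A->1 + B->2 = $13 + $20 = $33
Option 2: A->2 + B->1 = $29 + $21 = $50
Min cost = min($33, $50) = $33

$33


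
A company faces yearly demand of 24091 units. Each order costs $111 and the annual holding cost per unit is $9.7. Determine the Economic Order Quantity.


Formula: EOQ = sqrt(2 * D * S / H)
Numerator: 2 * 24091 * 111 = 5348202
2DS/H = 5348202 / 9.7 = 551361.0
EOQ = sqrt(551361.0) = 742.5 units

742.5 units


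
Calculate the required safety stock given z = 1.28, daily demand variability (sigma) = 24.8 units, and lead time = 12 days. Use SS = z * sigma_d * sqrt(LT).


Formula: SS = z * sigma_d * sqrt(LT)
sqrt(LT) = sqrt(12) = 3.4641
SS = 1.28 * 24.8 * 3.4641
SS = 110.0 units

110.0 units


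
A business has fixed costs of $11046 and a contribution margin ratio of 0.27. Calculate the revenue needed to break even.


Formula: BER = Fixed Costs / Contribution Margin Ratio
BER = $11046 / 0.27
BER = $40911.11 (to the nearest cent)

$40911.11


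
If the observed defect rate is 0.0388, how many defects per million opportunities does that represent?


DPMO = defect_rate * 1000000 = 0.0388 * 1000000

38800


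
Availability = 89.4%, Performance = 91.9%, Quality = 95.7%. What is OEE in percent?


Formula: OEE = Availability * Performance * Quality / 10000
A * P = 89.4% * 91.9% / 100 = 82.16%
OEE = 82.16% * 95.7% / 100 = 78.6%

78.6%


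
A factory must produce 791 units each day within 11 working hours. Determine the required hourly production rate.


Formula: Production Rate = Daily Demand / Available Hours
Rate = 791 units/day / 11 hours/day
Rate = 71.9 units/hour

71.9 units/hour


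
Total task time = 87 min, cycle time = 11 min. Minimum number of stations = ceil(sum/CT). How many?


Formula: N_min = ceil(Sum of Task Times / Cycle Time)
N_min = ceil(87 min / 11 min) = ceil(7.9091)
N_min = 8 stations

8


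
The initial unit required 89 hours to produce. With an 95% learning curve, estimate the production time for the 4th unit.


Formula: T_n = T_1 * (learning_rate)^(log2(n)) where learning_rate = rate/100
Doublings = log2(4) = 2
T_n = 89 * 0.95^2
T_n = 89 * 0.9025 = 80.3 hours

80.3 hours


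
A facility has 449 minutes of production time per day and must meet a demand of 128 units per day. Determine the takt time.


Formula: Takt Time = Available Production Time / Customer Demand
Takt = 449 min/day / 128 units/day
Takt = 3.51 min/unit

3.51 min/unit


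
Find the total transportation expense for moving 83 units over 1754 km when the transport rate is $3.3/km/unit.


TC = dist * cost * units = 1754 * 3.3 * 83 = $480420.60

$480420.60


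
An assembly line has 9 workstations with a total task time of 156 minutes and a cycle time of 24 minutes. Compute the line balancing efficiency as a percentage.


Formula: Efficiency = Sum of Task Times / (N_stations * CT) * 100
Total station capacity = 9 stations * 24 min = 216 min
Efficiency = 156 / 216 * 100 = 72.2%

72.2%


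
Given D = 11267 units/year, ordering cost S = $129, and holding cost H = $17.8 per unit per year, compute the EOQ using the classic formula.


Formula: EOQ = sqrt(2 * D * S / H)
Numerator: 2 * 11267 * 129 = 2906886
2DS/H = 2906886 / 17.8 = 163308.2
EOQ = sqrt(163308.2) = 404.1 units

404.1 units


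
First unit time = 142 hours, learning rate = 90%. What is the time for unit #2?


Formula: T_n = T_1 * (learning_rate)^(log2(n)) where learning_rate = rate/100
Doublings = log2(2) = 1
T_n = 142 * 0.9^1
T_n = 142 * 0.9 = 127.8 hours

127.8 hours


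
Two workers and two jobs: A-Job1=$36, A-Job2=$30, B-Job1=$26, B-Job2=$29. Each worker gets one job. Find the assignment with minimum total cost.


Option 1: A->1 + B->2 = $36 + $29 = $65
Option 2: A->2 + B->1 = $30 + $26 = $56
Min cost = min($65, $56) = $56

$56


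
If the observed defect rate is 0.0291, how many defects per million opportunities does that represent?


DPMO = defect_rate * 1000000 = 0.0291 * 1000000

29100


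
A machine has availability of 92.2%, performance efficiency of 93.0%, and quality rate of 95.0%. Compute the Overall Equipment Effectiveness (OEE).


Formula: OEE = Availability * Performance * Quality / 10000
A * P = 92.2% * 93.0% / 100 = 85.75%
OEE = 85.75% * 95.0% / 100 = 81.5%

81.5%


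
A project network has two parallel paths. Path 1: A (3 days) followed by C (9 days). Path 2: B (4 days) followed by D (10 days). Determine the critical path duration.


Path 1 = 3 + 9 = 12 days
Path 2 = 4 + 10 = 14 days
Duration = max(12, 14) = 14 days

14 days


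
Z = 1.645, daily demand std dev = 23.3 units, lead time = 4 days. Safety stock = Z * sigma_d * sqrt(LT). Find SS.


Formula: SS = z * sigma_d * sqrt(LT)
sqrt(LT) = sqrt(4) = 2.0
SS = 1.645 * 23.3 * 2.0
SS = 76.7 units

76.7 units


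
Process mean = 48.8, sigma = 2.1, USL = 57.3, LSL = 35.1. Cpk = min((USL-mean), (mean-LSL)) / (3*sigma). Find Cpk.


Cpu = (57.3 - 48.8) / (3 * 2.1) = 1.35
Cpl = (48.8 - 35.1) / (3 * 2.1) = 2.17
Cpk = min(1.35, 2.17) = 1.35

1.35


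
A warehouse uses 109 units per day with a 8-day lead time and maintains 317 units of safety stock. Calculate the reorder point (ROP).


Formula: ROP = (Daily Demand * Lead Time) + Safety Stock
Demand during lead time = 109 * 8 = 872 units
ROP = 872 + 317 = 1189 units

1189 units


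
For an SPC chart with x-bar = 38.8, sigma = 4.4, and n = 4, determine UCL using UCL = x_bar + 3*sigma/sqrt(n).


UCL = 38.8 + 3 * 4.4 / sqrt(4)

45.4


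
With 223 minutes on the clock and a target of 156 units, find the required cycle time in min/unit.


Formula: CT = Available Time / Number of Units
CT = 223 min / 156 units
CT = 1.43 min/unit

1.43 min/unit


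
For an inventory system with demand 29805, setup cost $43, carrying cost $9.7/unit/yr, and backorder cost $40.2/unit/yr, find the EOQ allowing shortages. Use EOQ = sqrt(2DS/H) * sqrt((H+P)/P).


Formula: EOQ* = sqrt(2DS/H) * sqrt((H+P)/P)
Base EOQ = sqrt(2*29805*43/9.7) = 514.05 units
Correction = sqrt((9.7+40.2)/40.2) = 1.11413
EOQ* = 514.05 * 1.11413 = 572.7 units

572.7 units


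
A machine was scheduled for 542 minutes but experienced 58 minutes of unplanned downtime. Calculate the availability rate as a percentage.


Formula: Availability = (Planned Time - Downtime) / Planned Time * 100
Uptime = 542 - 58 = 484 min
Availability = 484 / 542 * 100 = 89.3%

89.3%


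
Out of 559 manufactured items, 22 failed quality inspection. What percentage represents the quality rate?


Formula: Quality Rate = Good Pieces / Total Pieces * 100
Good pieces = 559 - 22 = 537
QR = 537 / 559 * 100 = 96.1%

96.1%


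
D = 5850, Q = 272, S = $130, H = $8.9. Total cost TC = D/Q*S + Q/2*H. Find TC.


TC = 5850/272 * 130 + 272/2 * 8.9

$4006.36


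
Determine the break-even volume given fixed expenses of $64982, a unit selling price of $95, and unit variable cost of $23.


Formula: BEQ = Fixed Costs / (Price - Variable Cost)
Contribution margin = $95 - $23 = $72/unit
BEQ = ceil($64982 / $72/unit) = ceil(902.53) = 903 units

903 units


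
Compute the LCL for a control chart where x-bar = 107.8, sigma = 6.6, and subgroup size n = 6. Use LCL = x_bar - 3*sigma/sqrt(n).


LCL = 107.8 - 3 * 6.6 / sqrt(6)

99.72


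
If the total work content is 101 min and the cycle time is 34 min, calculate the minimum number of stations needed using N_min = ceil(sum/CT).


Formula: N_min = ceil(Sum of Task Times / Cycle Time)
N_min = ceil(101 min / 34 min) = ceil(2.9706)
N_min = 3 stations

3


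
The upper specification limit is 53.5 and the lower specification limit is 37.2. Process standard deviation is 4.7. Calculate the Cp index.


Cp = (53.5 - 37.2) / (6 * 4.7)

0.58


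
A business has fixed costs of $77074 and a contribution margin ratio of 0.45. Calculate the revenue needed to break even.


Formula: BER = Fixed Costs / Contribution Margin Ratio
BER = $77074 / 0.45
BER = $171275.56 (to the nearest cent)

$171275.56


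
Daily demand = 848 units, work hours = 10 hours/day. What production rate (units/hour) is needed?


Formula: Production Rate = Daily Demand / Available Hours
Rate = 848 units/day / 10 hours/day
Rate = 84.8 units/hour

84.8 units/hour


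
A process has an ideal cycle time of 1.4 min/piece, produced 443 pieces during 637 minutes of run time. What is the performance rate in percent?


Formula: Performance = (Ideal CT * Total Count) / Run Time * 100
Ideal output time = 1.4 * 443 = 620.2 min
Performance = 620.2 / 637 * 100 = 97.4%

97.4%


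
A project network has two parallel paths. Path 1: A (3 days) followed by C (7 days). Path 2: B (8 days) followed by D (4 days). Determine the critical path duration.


Path 1 = 3 + 7 = 10 days
Path 2 = 8 + 4 = 12 days
Duration = max(10, 12) = 12 days

12 days


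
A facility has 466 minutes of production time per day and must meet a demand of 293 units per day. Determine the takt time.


Formula: Takt Time = Available Production Time / Customer Demand
Takt = 466 min/day / 293 units/day
Takt = 1.59 min/unit

1.59 min/unit


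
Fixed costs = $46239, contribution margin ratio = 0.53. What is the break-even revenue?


Formula: BER = Fixed Costs / Contribution Margin Ratio
BER = $46239 / 0.53
BER = $87243.40 (to the nearest cent)

$87243.40


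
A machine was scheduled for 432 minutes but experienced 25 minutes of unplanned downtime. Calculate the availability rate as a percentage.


Formula: Availability = (Planned Time - Downtime) / Planned Time * 100
Uptime = 432 - 25 = 407 min
Availability = 407 / 432 * 100 = 94.2%

94.2%


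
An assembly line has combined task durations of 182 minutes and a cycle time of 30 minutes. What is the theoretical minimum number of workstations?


Formula: N_min = ceil(Sum of Task Times / Cycle Time)
N_min = ceil(182 min / 30 min) = ceil(6.0667)
N_min = 7 stations

7


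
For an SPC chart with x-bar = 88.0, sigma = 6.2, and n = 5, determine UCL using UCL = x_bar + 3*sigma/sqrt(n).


UCL = 88.0 + 3 * 6.2 / sqrt(5)

96.32


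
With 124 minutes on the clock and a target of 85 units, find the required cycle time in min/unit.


Formula: CT = Available Time / Number of Units
CT = 124 min / 85 units
CT = 1.46 min/unit

1.46 min/unit


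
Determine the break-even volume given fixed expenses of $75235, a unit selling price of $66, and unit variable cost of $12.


Formula: BEQ = Fixed Costs / (Price - Variable Cost)
Contribution margin = $66 - $12 = $54/unit
BEQ = ceil($75235 / $54/unit) = ceil(1393.24) = 1394 units

1394 units


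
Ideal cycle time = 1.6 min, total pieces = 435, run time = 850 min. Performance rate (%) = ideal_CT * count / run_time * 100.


Formula: Performance = (Ideal CT * Total Count) / Run Time * 100
Ideal output time = 1.6 * 435 = 696.0 min
Performance = 696.0 / 850 * 100 = 81.9%

81.9%


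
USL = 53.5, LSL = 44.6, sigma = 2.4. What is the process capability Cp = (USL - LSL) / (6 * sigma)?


Cp = (53.5 - 44.6) / (6 * 2.4)

0.62


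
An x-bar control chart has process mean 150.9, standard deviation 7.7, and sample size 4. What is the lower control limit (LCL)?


LCL = 150.9 - 3 * 7.7 / sqrt(4)

139.35


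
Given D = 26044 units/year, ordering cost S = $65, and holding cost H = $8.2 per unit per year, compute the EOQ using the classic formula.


Formula: EOQ = sqrt(2 * D * S / H)
Numerator: 2 * 26044 * 65 = 3385720
2DS/H = 3385720 / 8.2 = 412892.7
EOQ = sqrt(412892.7) = 642.6 units

642.6 units


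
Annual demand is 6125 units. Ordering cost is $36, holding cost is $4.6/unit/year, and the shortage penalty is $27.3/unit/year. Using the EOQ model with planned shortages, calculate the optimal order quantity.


Formula: EOQ* = sqrt(2DS/H) * sqrt((H+P)/P)
Base EOQ = sqrt(2*6125*36/4.6) = 309.63 units
Correction = sqrt((4.6+27.3)/27.3) = 1.08097
EOQ* = 309.63 * 1.08097 = 334.7 units

334.7 units


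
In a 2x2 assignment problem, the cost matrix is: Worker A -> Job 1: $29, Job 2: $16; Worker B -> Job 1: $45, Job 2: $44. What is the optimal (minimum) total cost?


Option 1: A->1 + B->2 = $29 + $44 = $73
Option 2: A->2 + B->1 = $16 + $45 = $61
Min cost = min($73, $61) = $61

$61


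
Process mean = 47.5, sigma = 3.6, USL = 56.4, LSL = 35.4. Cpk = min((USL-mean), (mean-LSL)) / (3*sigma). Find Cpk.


Cpu = (56.4 - 47.5) / (3 * 3.6) = 0.82
Cpl = (47.5 - 35.4) / (3 * 3.6) = 1.12
Cpk = min(0.82, 1.12) = 0.82

0.82


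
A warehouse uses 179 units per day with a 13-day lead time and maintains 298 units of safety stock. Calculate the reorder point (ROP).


Formula: ROP = (Daily Demand * Lead Time) + Safety Stock
Demand during lead time = 179 * 13 = 2327 units
ROP = 2327 + 298 = 2625 units

2625 units


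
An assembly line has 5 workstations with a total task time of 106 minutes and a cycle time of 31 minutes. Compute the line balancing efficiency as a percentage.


Formula: Efficiency = Sum of Task Times / (N_stations * CT) * 100
Total station capacity = 5 stations * 31 min = 155 min
Efficiency = 106 / 155 * 100 = 68.4%

68.4%


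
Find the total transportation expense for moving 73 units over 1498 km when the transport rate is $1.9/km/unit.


TC = dist * cost * units = 1498 * 1.9 * 73 = $207772.60

$207772.60


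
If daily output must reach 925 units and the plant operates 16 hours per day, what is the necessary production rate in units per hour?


Formula: Production Rate = Daily Demand / Available Hours
Rate = 925 units/day / 16 hours/day
Rate = 57.8 units/hour

57.8 units/hour


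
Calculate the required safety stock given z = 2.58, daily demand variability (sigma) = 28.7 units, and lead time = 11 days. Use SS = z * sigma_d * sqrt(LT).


Formula: SS = z * sigma_d * sqrt(LT)
sqrt(LT) = sqrt(11) = 3.3166
SS = 2.58 * 28.7 * 3.3166
SS = 245.6 units

245.6 units


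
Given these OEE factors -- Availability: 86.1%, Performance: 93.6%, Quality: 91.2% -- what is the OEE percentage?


Formula: OEE = Availability * Performance * Quality / 10000
A * P = 86.1% * 93.6% / 100 = 80.59%
OEE = 80.59% * 91.2% / 100 = 73.5%

73.5%


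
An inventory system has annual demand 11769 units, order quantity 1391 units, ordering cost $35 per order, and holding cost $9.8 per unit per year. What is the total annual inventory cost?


TC = 11769/1391 * 35 + 1391/2 * 9.8

$7112.03


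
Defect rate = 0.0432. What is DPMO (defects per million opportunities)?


DPMO = defect_rate * 1000000 = 0.0432 * 1000000

43200


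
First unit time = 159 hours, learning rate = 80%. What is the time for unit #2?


Formula: T_n = T_1 * (learning_rate)^(log2(n)) where learning_rate = rate/100
Doublings = log2(2) = 1
T_n = 159 * 0.8^1
T_n = 159 * 0.8 = 127.2 hours

127.2 hours


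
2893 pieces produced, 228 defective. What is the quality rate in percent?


Formula: Quality Rate = Good Pieces / Total Pieces * 100
Good pieces = 2893 - 228 = 2665
QR = 2665 / 2893 * 100 = 92.1%

92.1%


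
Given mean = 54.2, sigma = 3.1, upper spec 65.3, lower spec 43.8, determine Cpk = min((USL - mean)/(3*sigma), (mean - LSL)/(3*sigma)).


Cpu = (65.3 - 54.2) / (3 * 3.1) = 1.19
Cpl = (54.2 - 43.8) / (3 * 3.1) = 1.12
Cpk = min(1.19, 1.12) = 1.12

1.12


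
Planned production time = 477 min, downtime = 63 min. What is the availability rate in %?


Formula: Availability = (Planned Time - Downtime) / Planned Time * 100
Uptime = 477 - 63 = 414 min
Availability = 414 / 477 * 100 = 86.8%

86.8%


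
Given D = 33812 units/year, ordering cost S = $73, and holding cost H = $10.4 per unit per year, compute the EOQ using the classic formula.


Formula: EOQ = sqrt(2 * D * S / H)
Numerator: 2 * 33812 * 73 = 4936552
2DS/H = 4936552 / 10.4 = 474668.5
EOQ = sqrt(474668.5) = 689.0 units

689.0 units


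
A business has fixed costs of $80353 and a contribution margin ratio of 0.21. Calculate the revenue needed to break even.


Formula: BER = Fixed Costs / Contribution Margin Ratio
BER = $80353 / 0.21
BER = $382633.33 (to the nearest cent)

$382633.33


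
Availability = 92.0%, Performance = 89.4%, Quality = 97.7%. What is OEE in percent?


Formula: OEE = Availability * Performance * Quality / 10000
A * P = 92.0% * 89.4% / 100 = 82.25%
OEE = 82.25% * 97.7% / 100 = 80.4%

80.4%


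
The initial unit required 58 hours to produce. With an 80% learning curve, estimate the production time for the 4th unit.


Formula: T_n = T_1 * (learning_rate)^(log2(n)) where learning_rate = rate/100
Doublings = log2(4) = 2
T_n = 58 * 0.8^2
T_n = 58 * 0.64 = 37.1 hours

37.1 hours


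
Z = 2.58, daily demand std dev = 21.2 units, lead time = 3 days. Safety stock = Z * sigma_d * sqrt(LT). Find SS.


Formula: SS = z * sigma_d * sqrt(LT)
sqrt(LT) = sqrt(3) = 1.7321
SS = 2.58 * 21.2 * 1.7321
SS = 94.7 units

94.7 units


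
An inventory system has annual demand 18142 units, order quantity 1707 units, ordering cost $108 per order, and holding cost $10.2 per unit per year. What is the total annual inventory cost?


TC = 18142/1707 * 108 + 1707/2 * 10.2

$9853.52


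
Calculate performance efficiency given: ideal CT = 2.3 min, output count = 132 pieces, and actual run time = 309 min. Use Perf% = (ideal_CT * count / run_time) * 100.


Formula: Performance = (Ideal CT * Total Count) / Run Time * 100
Ideal output time = 2.3 * 132 = 303.6 min
Performance = 303.6 / 309 * 100 = 98.3%

98.3%


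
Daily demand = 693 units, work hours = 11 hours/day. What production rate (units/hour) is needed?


Formula: Production Rate = Daily Demand / Available Hours
Rate = 693 units/day / 11 hours/day
Rate = 63.0 units/hour

63.0 units/hour


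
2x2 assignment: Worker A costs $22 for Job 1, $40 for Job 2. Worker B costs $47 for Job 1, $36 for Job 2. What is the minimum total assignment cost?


Option 1: A->1 + B->2 = $22 + $36 = $58
Option 2: A->2 + B->1 = $40 + $47 = $87
Min cost = min($58, $87) = $58

$58


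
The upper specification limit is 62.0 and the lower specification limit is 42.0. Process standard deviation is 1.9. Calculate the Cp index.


Cp = (62.0 - 42.0) / (6 * 1.9)

1.75


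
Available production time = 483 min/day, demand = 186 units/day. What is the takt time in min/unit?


Formula: Takt Time = Available Production Time / Customer Demand
Takt = 483 min/day / 186 units/day
Takt = 2.6 min/unit

2.6 min/unit


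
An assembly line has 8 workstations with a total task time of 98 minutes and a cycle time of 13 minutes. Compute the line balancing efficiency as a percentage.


Formula: Efficiency = Sum of Task Times / (N_stations * CT) * 100
Total station capacity = 8 stations * 13 min = 104 min
Efficiency = 98 / 104 * 100 = 94.2%

94.2%


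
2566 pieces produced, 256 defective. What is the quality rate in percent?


Formula: Quality Rate = Good Pieces / Total Pieces * 100
Good pieces = 2566 - 256 = 2310
QR = 2310 / 2566 * 100 = 90.0%

90.0%


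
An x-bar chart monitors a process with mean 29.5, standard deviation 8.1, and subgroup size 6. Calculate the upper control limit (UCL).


UCL = 29.5 + 3 * 8.1 / sqrt(6)

39.42
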